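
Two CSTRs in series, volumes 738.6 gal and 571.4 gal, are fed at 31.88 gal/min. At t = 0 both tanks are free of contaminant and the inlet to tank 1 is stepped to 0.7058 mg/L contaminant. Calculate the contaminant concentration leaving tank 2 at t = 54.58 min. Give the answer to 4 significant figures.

0.5250 mg/L

Each tank obeys Vᵢ dCᵢ/dt = Q(Cᵢ₋₁ − Cᵢ), so τᵢ = Vᵢ/Q.
τ₁ = 738.6/31.88 = 23.1681 min; τ₂ = 571.4/31.88 = 17.9235 min.
Solving the cascade with C₁(0)=C₂(0)=0 gives C₂(t) = C_in[1 − (τ₁ e^(−t/τ₁) − τ₂ e^(−t/τ₂))/(τ₁ − τ₂)].
At t = 54.58: e^(−t/τ₁) = 0.0948155, e^(−t/τ₂) = 0.0475882.
C₂ = 0.7058·[1 − (23.1681·0.0948155 − 17.9235·0.0475882)/(5.24467)] = 0.7058·0.743787 = 0.524965 mg/L.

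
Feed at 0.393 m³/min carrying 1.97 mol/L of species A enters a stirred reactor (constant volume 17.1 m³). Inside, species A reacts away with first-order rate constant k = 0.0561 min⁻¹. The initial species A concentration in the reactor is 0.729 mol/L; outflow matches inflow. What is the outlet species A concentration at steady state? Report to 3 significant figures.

Accumulation = in − out − consumed: V dC/dt = Q C_in − Q C − k V C.
At steady state: 0 = Q C_in − (Q + kV) C_ss, so C_ss = Q C_in/(Q + kV).
C_ss = 0.393·1.97/(0.393 + 0.0561·17.1) = 0.77421/1.3523 = 0.57251 mol/L.

0.573 mol/L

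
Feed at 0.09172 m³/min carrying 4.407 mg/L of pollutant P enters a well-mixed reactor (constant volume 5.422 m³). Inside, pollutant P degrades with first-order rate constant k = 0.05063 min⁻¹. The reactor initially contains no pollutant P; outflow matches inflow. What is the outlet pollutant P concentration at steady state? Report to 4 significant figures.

1.104 mg/L

Accumulation = in − out − consumed: V dC/dt = Q C_in − Q C − k V C.
Steady state (dC/dt = 0): C_ss = Q C_in/(Q + kV) = C_in/(1 + kV/Q).
C_ss = 0.09172·4.407/(0.09172 + 0.05063·5.422) = 0.404210/0.366236 = 1.10369 mg/L.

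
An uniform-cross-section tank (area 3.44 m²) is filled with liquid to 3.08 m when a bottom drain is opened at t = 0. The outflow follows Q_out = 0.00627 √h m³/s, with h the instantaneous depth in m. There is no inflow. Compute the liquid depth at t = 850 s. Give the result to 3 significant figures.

Volume balance on the tank: A dh/dt = −0.00627 √h.
∫ h^(−1/2) dh = −(0.00627/A) ∫ dt, giving 2√h = 2√h₀ − (0.00627/A) t.
√h = √3.08 − 0.00627·850/(2·3.44) = 1.7550 − 0.77464 = 0.98036.
h = 0.98036² = 0.96110 m.

0.961 m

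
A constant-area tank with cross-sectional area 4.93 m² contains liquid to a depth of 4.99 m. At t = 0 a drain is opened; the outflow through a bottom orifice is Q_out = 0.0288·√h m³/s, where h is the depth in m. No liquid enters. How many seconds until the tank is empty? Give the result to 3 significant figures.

765 s

With no inflow, A dh/dt = −0.0288 √h.
∫ h^(−1/2) dh = −(0.0288/A) ∫ dt, giving 2√h = 2√h₀ − (0.0288/A) t.
Tank is empty when √h = 0: t_empty = 2A√h₀/0.0288.
t_empty = 2·4.93·√4.99/0.0288 = 9.8600·2.2338/0.0288 = 764.78 s.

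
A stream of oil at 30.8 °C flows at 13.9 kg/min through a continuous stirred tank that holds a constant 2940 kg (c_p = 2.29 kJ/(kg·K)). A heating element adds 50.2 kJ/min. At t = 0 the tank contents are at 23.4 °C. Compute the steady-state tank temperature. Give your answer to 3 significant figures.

32.4 °C

Unsteady energy balance on the tank contents: M c_p dT/dt = ṁ c_p (T_in − T) + 50.2.
At steady state dT/dt = 0 ⇒ T_ss = T_in + Q̇/(ṁ c_p) = 30.8 + 50.2/(13.9·2.29) = 32.377 °C.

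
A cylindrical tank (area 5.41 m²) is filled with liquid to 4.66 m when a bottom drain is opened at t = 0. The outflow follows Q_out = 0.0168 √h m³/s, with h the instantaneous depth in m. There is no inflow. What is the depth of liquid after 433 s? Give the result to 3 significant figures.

A dh/dt = −Q_out = −0.0168 √h.
∫ h^(−1/2) dh = −(0.0168/A) ∫ dt, giving 2√h = 2√h₀ − (0.0168/A) t.
√h = √4.66 − 0.0168·433/(2·5.41) = 2.1587 − 0.67231 = 1.4864.
h = 1.4864² = 2.2094 m.

2.21 m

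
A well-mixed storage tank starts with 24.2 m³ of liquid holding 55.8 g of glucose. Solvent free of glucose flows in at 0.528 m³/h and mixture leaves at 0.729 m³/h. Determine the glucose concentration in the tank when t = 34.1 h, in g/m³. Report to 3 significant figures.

0.961 g/m³

Let m(t) be the amount of glucose. Volume: V(t) = V₀ + (Q_in − Q_out) t = 24.2 − 0.20100 t; V(34.1) = 17.346 m³.
Solute balance: dm/dt = 0 − Q_out C = −Q_out m/V(t).
dm/m = −Q_out dt/(V₀ − 0.20100 t); integrating gives ln(m/m₀) = −(Q_out/(Q_in−Q_out)) ln(V/V₀).
m = m₀ (V₀/V)^(Q_out/(Q_in−Q_out)) = 55.8 × (24.2/17.346)^(-3.6269) = 16.677 g.
C = m/V = 16.677/17.346 = 0.96145 g/m³.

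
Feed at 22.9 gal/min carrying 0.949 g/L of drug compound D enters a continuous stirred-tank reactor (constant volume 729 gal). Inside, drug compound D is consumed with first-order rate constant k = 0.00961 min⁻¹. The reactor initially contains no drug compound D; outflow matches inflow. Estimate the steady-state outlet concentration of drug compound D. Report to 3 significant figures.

Accumulation = in − out − consumed: V dC/dt = Q C_in − Q C − k V C.
Steady state (dC/dt = 0): C_ss = Q C_in/(Q + kV) = C_in/(1 + kV/Q).
C_ss = 22.9·0.949/(22.9 + 0.00961·729) = 21.732/29.906 = 0.72669 g/L.

0.727 g/L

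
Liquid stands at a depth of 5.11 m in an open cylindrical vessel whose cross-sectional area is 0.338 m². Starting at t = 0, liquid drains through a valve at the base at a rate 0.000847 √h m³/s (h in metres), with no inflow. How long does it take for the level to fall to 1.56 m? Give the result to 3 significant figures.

807 s

A dh/dt = −Q_out = −0.000847 √h.
Separate and integrate: 2(√h − √h₀) = −(0.000847/A) t.
t = 2A(√h₀ − √h)/0.000847 = 2·0.338·(√5.11 − √1.56)/0.000847
  = 0.67600 × (2.2605 − 1.2490) / 0.000847 = 807.31 s.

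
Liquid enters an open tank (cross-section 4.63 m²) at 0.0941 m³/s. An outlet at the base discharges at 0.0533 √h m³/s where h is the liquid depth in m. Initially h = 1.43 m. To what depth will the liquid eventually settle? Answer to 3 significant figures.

3.12 m

Level balance: A dh/dt = 0.0941 − 0.0533 √h. Setting dh/dt = 0:
Q_in = 0.0533 √h_ss ⇒ √h_ss = 0.0941/0.0533 = 1.7655.
h_ss = 1.7655² = 3.1169 m. (Since h₀ = 1.43 m < h_ss, the level will rise toward this value.)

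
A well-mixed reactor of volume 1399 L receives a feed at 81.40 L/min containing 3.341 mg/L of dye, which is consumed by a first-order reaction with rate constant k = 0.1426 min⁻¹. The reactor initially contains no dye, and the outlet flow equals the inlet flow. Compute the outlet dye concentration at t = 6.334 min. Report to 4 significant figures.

0.6968 mg/L

V dC/dt = Q(C_in − C) − k V C.
dC/dt = (Q/V) C_in − (Q/V + k) C; effective rate a = Q/V + k = 0.0581844 + 0.1426 = 0.200784 min⁻¹.
C_ss = Q C_in/(Q + kV) = 0.968173 mg/L; C(t) = C_ss + (C₀ − C_ss) e^(−a t).
C(6.334) = 0.968173 + (-0.968173)·e^(−0.200784·6.334) = 0.968173 + (-0.968173)·0.280335 = 0.696760 mg/L.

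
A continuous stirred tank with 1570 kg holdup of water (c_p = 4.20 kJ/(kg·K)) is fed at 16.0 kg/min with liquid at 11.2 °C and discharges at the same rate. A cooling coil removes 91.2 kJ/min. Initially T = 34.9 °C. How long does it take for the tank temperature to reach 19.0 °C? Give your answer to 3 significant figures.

M c_p dT/dt = ṁ c_p (T_in − T) − Q̇.
τ = M/ṁ = 98.125 min; T_ss = T_in − Q̇/(ṁ c_p) = 9.8429 °C.
T(t) = T_ss + (T₀ − T_ss) e^(−t/τ). Set T = 19.0:
e^(−t/τ) = (19.0 − 9.8429)/(34.9 − 9.8429) = 0.36545
t = −98.125 · ln(0.36545) = 98.775 min.

98.8 min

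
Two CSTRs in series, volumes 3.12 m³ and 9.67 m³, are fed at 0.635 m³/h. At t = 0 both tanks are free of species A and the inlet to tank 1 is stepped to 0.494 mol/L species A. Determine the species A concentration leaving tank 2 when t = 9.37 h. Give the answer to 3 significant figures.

Each tank obeys Vᵢ dCᵢ/dt = Q(Cᵢ₋₁ − Cᵢ), so τᵢ = Vᵢ/Q.
τ₁ = 3.12/0.635 = 4.9134 h; τ₂ = 9.67/0.635 = 15.228 h.
Solving the cascade with C₁(0)=C₂(0)=0 gives C₂(t) = C_in[1 − (τ₁ e^(−t/τ₁) − τ₂ e^(−t/τ₂))/(τ₁ − τ₂)].
At t = 9.37: e^(−t/τ₁) = 0.14852, e^(−t/τ₂) = 0.54048.
C₂ = 0.494·[1 − (4.9134·0.14852 − 15.228·0.54048)/(-10.315)] = 0.494·0.27282 = 0.13477 mol/L.

0.135 mol/L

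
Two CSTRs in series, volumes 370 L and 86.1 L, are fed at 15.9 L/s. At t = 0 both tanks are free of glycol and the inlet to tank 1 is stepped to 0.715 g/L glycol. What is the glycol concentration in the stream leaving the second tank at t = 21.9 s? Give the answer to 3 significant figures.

Each tank obeys Vᵢ dCᵢ/dt = Q(Cᵢ₋₁ − Cᵢ), so τᵢ = Vᵢ/Q.
τ₁ = 370/15.9 = 23.270 s; τ₂ = 86.1/15.9 = 5.4151 s.
Tank 1: C₁ = C_in(1 − e^(−t/τ₁)). Tank 2 (τ₁ ≠ τ₂): C₂ = C_in[1 − (τ₁ e^(−t/τ₁) − τ₂ e^(−t/τ₂))/(τ₁ − τ₂)].
At t = 21.9: e^(−t/τ₁) = 0.39020, e^(−t/τ₂) = 0.017523.
C₂ = 0.715·[1 − (23.270·0.39020 − 5.4151·0.017523)/(17.855)] = 0.715·0.49678 = 0.35520 g/L.

0.355 g/L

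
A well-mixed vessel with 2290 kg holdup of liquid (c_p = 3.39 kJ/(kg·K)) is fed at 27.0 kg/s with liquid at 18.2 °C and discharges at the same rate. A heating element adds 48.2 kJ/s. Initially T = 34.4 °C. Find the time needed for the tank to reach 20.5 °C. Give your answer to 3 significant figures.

Heat balance on the well-mixed liquid: M c_p dT/dt = ṁ c_p (T_in − T) + 48.2.
τ = M/ṁ = 84.815 s; T_ss = T_in + Q̇/(ṁ c_p) = 18.727 °C.
T(t) = T_ss + (T₀ − T_ss) e^(−t/τ). Set T = 20.5:
e^(−t/τ) = (20.5 − 18.727)/(34.4 − 18.727) = 0.11315
t = −84.815 · ln(0.11315) = 184.82 s.

185 s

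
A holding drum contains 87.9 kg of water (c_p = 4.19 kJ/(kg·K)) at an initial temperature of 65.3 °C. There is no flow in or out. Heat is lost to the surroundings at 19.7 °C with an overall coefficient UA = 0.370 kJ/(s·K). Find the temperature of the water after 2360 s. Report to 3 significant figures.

First-law balance (no shaft work): M c_p dT/dt = −UA(T − T_amb).
dT/dt = (T_ss − T)/τ with T_ss = T_amb = 19.700 °C, τ = M c_p/UA = 87.9·4.19/0.370 = 995.41 s.
This is linear first-order; T(t) = T_ss + (T₀ − T_ss) e^(−t/τ).
T(2360) = 19.700 + (45.600)·0.093398 = 23.959 °C.

24.0 °C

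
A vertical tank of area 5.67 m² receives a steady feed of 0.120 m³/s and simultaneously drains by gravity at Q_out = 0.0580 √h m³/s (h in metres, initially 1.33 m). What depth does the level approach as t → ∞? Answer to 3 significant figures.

4.28 m

A dh/dt = Q_in − 0.0580 √h. Steady state requires inflow = outflow:
Q_in = 0.0580 √h_ss ⇒ √h_ss = 0.120/0.0580 = 2.0690.
h_ss = 2.0690² = 4.2806 m. (Since h₀ = 1.33 m < h_ss, the level will rise toward this value.)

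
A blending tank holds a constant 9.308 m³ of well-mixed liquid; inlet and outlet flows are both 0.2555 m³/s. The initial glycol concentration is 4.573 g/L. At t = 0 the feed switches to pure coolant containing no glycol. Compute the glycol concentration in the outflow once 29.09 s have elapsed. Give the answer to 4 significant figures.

Species balance on the tank: V dC/dt = Q(C_in − C).
So dC/dt = (C_in − C)/τ with τ = V/Q = 9.308/0.2555 = 36.4305 s.
This is linear first-order; C(t) = C_in + (C₀ − C_in) e^(−t/τ).
C(29.09) = 0 + (4.573 − 0)·e^(−29.09/36.4305) = 0 + (4.57300)·0.450001 = 2.05785 g/L.

2.058 g/L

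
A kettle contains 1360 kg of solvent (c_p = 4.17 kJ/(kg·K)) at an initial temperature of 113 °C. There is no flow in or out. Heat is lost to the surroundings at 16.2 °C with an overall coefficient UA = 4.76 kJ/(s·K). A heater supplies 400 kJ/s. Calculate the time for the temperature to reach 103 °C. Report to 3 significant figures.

1820 s

Unsteady energy balance on the tank contents: M c_p dT/dt = −UA(T − T_amb) + Q̇.
τ = M c_p/UA = 1191.4 s; T_ss = T_amb + Q̇/UA = 16.2 + 400/4.76 = 100.23 °C.
T(t) = T_ss + (T₀ − T_ss)e^(−t/τ); set T = 103:
t = −τ ln[(T − T_ss)/(T₀ − T_ss)] = −1191.4 · ln(0.21669) = 1822.0 s.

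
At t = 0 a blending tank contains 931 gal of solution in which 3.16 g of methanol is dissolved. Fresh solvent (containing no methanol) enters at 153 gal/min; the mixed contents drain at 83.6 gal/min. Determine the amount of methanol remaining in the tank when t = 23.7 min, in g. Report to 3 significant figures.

0.927 g

Total volume: dV/dt = Q_in − Q_out = 69.400 gal/min, so V(t) = 931 + 69.400 t and V(23.7) = 2575.8 gal.
Species balance (pure solvent in): dm/dt = −Q_out · m/V(t).
Separate: dm/m = −Q_out dt/V(t) ⇒ ln(m/m₀) = −(Q_out/(Q_in−Q_out)) ln(V/V₀).
m = m₀ (V₀/V)^(Q_out/(Q_in−Q_out)) = 3.16 × (931/2575.8)^(1.2046) = 0.92747 g.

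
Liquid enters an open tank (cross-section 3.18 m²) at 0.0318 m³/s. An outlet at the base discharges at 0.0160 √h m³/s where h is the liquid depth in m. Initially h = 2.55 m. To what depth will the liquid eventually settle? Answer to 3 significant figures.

3.95 m

A dh/dt = Q_in − 0.0160 √h. Steady state requires inflow = outflow:
Q_in = 0.0160 √h_ss ⇒ √h_ss = 0.0318/0.0160 = 1.9875.
h_ss = 1.9875² = 3.9502 m. (Since h₀ = 2.55 m < h_ss, the level will rise toward this value.)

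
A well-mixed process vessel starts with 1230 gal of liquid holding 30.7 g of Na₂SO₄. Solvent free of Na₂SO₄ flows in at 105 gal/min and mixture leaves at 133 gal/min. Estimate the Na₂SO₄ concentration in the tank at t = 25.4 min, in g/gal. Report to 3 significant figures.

0.000980 g/gal

Let m(t) be the amount of Na₂SO₄. Volume: V(t) = V₀ + (Q_in − Q_out) t = 1230 − 28.000 t; V(25.4) = 518.80 gal.
Species balance (pure solvent in): dm/dt = −Q_out · m/V(t).
dm/m = −Q_out dt/(V₀ − 28.000 t); integrating gives ln(m/m₀) = −(Q_out/(Q_in−Q_out)) ln(V/V₀).
m = m₀ (V₀/V)^(Q_out/(Q_in−Q_out)) = 30.7 × (1230/518.80)^(-4.7500) = 0.50856 g.
C = m/V = 0.50856/518.80 = 0.00098025 g/gal.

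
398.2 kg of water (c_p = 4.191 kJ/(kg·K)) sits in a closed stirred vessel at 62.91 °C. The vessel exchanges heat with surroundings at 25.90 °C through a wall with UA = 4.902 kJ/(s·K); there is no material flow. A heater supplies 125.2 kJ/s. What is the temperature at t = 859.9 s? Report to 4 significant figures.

M c_p dT/dt = −UA(T − T_amb) + Q̇.
dT/dt = (T_ss − T)/τ with T_ss = T_amb + Q̇/UA = 25.90 + 125.2/4.902 = 51.4406 °C, τ = M c_p/UA = 398.2·4.191/4.902 = 340.444 s.
Integrating: T(t) = T_ss + (T₀ − T_ss) e^(−t/τ).
T(859.9) = 51.4406 + (11.4694)·0.0799927 = 52.3581 °C.

52.36 °C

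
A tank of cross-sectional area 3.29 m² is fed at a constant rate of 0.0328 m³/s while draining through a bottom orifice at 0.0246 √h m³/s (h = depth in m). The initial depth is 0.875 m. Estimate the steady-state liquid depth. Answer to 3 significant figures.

A dh/dt = Q_in − 0.0246 √h. Steady state requires inflow = outflow:
Q_in = 0.0246 √h_ss ⇒ √h_ss = 0.0328/0.0246 = 1.3333.
h_ss = 1.3333² = 1.7778 m. (Since h₀ = 0.875 m < h_ss, the level will rise toward this value.)

1.78 m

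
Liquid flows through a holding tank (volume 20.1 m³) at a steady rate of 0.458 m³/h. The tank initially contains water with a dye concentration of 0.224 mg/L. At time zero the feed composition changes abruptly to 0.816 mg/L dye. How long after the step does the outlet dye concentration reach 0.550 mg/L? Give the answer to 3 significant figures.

35.1 h

Species balance: V dC/dt = Q(C_in − C) ⇒ τ = V/Q = 43.886 h.
C(t) = C_in + (C₀ − C_in) e^(−t/τ). Set C = 0.550 and solve for t:
e^(−t/τ) = (C − C_in)/(C₀ − C_in) = (0.550 − 0.816)/(0.224 − 0.816) = 0.44932
t = −τ ln(…) = 43.886 × 0.80001 = 35.110 h.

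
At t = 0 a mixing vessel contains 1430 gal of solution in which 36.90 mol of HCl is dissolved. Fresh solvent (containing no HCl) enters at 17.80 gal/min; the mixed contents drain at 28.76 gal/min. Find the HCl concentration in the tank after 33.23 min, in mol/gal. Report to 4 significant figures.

0.01601 mol/gal

Let m(t) be the amount of HCl. Volume: V(t) = V₀ + (Q_in − Q_out) t = 1430 − 10.9600 t; V(33.23) = 1065.80 gal.
Solute balance: dm/dt = 0 − Q_out C = −Q_out m/V(t).
dm/m = −Q_out dt/(V₀ − 10.9600 t); integrating gives ln(m/m₀) = −(Q_out/(Q_in−Q_out)) ln(V/V₀).
m = m₀ (V₀/V)^(Q_out/(Q_in−Q_out)) = 36.90 × (1430/1065.80)^(-2.62409) = 17.0621 mol.
C = m/V = 17.0621/1065.80 = 0.0160088 mol/gal.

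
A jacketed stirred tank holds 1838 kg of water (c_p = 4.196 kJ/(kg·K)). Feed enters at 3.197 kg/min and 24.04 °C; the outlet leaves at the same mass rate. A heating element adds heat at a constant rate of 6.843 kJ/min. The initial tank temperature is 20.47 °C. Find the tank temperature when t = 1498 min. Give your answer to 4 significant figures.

Unsteady energy balance on the tank contents: M c_p dT/dt = ṁ c_p (T_in − T) + 6.843.
τ = M/ṁ = 574.914 min; T_ss = T_in + Q̇/(ṁ c_p) = 24.04 + 6.843/(3.197·4.196) = 24.5501 °C.
T approaches T_ss exponentially: T(t) = T_ss + (T₀ − T_ss) e^(−t/τ).
T(1498) = 24.5501 + (-4.08012)·e^(−1498/574.914) = 24.5501 + (-4.08012)·0.0738583 = 24.2488 °C.

24.25 °C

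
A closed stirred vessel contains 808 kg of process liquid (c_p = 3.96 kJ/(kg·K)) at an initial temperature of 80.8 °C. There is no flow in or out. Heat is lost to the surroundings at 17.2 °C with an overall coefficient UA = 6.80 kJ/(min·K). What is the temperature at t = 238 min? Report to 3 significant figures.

55.6 °C

Lumped-capacitance energy balance: M c_p dT/dt = UA(T_amb − T).
dT/dt = (T_ss − T)/τ with T_ss = T_amb = 17.200 °C, τ = M c_p/UA = 808·3.96/6.80 = 470.54 min.
T approaches T_ss exponentially: T(t) = T_ss + (T₀ − T_ss) e^(−t/τ).
T(238) = 17.200 + (63.600)·0.60302 = 55.552 °C.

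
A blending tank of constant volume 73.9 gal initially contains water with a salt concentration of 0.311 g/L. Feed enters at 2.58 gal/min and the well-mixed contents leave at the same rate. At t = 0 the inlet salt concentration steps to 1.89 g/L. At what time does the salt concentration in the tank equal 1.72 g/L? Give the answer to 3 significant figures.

Species balance: V dC/dt = Q(C_in − C) ⇒ τ = V/Q = 28.643 min.
C(t) = C_in + (C₀ − C_in) e^(−t/τ). Set C = 1.72 and solve for t:
e^(−t/τ) = (C − C_in)/(C₀ − C_in) = (1.72 − 1.89)/(0.311 − 1.89) = 0.10766
t = −τ ln(…) = 28.643 × 2.2287 = 63.839 min.

63.8 min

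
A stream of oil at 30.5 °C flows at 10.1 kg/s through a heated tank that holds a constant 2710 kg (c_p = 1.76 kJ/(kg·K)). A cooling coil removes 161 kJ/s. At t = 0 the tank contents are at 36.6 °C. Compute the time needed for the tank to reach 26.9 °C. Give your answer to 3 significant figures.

Energy balance: M c_p dT/dt = ṁ c_p (T_in − T) − 161.
τ = M/ṁ = 268.32 s; T_ss = T_in − Q̇/(ṁ c_p) = 21.443 °C.
T(t) = T_ss + (T₀ − T_ss) e^(−t/τ). Set T = 26.9:
e^(−t/τ) = (26.9 − 21.443)/(36.6 − 21.443) = 0.36004
t = −268.32 · ln(0.36004) = 274.10 s.

274 s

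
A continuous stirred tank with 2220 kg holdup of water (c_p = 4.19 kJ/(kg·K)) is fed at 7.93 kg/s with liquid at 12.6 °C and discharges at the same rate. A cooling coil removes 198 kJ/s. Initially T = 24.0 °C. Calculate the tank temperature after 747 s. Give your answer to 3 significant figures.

7.85 °C

M c_p dT/dt = ṁ c_p (T_in − T) − Q̇.
Rearrange: dT/dt = (T_ss − T)/τ with τ = M/ṁ = 279.95 s and T_ss = T_in − Q̇/(ṁ c_p) = 6.6409 °C.
Integrating: T(t) = T_ss + (T₀ − T_ss) e^(−t/τ).
T(747) = 6.6409 + (17.359)·e^(−747/279.95) = 6.6409 + (17.359)·0.069367 = 7.8451 °C.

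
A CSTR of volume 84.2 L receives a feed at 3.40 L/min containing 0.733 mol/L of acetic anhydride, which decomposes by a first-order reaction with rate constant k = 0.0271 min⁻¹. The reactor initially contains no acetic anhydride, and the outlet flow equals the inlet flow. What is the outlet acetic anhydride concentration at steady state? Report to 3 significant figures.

V dC/dt = Q(C_in − C) − k V C.
Steady state (dC/dt = 0): C_ss = Q C_in/(Q + kV) = C_in/(1 + kV/Q).
C_ss = 3.40·0.733/(3.40 + 0.0271·84.2) = 2.4922/5.6818 = 0.43863 mol/L.

0.439 mol/L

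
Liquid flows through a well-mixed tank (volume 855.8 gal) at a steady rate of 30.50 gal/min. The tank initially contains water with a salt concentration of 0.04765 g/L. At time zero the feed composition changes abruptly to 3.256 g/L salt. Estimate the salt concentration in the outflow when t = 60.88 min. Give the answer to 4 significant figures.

2.890 g/L

Transient balance on the dissolved component: V dC/dt = Q(C_in − C).
Rewrite as dC/dt + C/τ = C_in/τ, τ = V/Q = 28.0590 min.
Solution: C(t) = C_in + (C₀ − C_in) e^(−t/τ).
C(60.88) = 3.256 + (0.04765 − 3.256)·e^(−60.88/28.0590) = 3.256 + (-3.20835)·0.114210 = 2.88957 g/L.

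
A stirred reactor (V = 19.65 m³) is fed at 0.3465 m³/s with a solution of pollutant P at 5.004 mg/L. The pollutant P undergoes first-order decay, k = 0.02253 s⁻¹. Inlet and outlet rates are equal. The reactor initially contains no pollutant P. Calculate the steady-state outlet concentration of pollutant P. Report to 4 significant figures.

V dC/dt = Q(C_in − C) − k V C.
At steady state: 0 = Q C_in − (Q + kV) C_ss, so C_ss = Q C_in/(Q + kV).
C_ss = 0.3465·5.004/(0.3465 + 0.02253·19.65) = 1.73389/0.789214 = 2.19698 mg/L.

2.197 mg/L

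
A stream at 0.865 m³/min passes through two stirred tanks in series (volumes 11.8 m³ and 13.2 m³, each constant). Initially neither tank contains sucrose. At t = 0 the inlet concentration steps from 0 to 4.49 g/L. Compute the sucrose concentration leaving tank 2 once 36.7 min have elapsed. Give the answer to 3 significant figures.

3.24 g/L

Each tank obeys Vᵢ dCᵢ/dt = Q(Cᵢ₋₁ − Cᵢ), so τᵢ = Vᵢ/Q.
τ₁ = 11.8/0.865 = 13.642 min; τ₂ = 13.2/0.865 = 15.260 min.
Tank 1: C₁ = C_in(1 − e^(−t/τ₁)). Tank 2 (τ₁ ≠ τ₂): C₂ = C_in[1 − (τ₁ e^(−t/τ₁) − τ₂ e^(−t/τ₂))/(τ₁ − τ₂)].
At t = 36.7: e^(−t/τ₁) = 0.067861, e^(−t/τ₂) = 0.090269.
C₂ = 4.49·[1 − (13.642·0.067861 − 15.260·0.090269)/(-1.6185)] = 4.49·0.72086 = 3.2367 g/L.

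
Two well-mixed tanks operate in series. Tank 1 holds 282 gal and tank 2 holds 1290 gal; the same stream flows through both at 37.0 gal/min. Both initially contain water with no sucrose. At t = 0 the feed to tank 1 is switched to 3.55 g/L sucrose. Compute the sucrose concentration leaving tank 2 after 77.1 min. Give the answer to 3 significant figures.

3.05 g/L

Each tank obeys Vᵢ dCᵢ/dt = Q(Cᵢ₋₁ − Cᵢ), so τᵢ = Vᵢ/Q.
τ₁ = 282/37.0 = 7.6216 min; τ₂ = 1290/37.0 = 34.865 min.
Tank 1: C₁ = C_in(1 − e^(−t/τ₁)). Tank 2 (τ₁ ≠ τ₂): C₂ = C_in[1 − (τ₁ e^(−t/τ₁) − τ₂ e^(−t/τ₂))/(τ₁ − τ₂)].
At t = 77.1: e^(−t/τ₁) = 4.0429e-05, e^(−t/τ₂) = 0.10955.
C₂ = 3.55·[1 − (7.6216·4.0429e-05 − 34.865·0.10955)/(-27.243)] = 3.55·0.85982 = 3.0523 g/L.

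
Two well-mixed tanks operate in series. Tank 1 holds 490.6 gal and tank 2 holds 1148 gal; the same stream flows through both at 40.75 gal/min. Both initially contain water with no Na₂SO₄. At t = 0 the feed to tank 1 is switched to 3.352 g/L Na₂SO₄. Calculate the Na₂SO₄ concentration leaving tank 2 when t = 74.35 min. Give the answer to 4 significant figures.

2.939 g/L

Time constants: τᵢ = Vᵢ/Q for each well-mixed tank.
τ₁ = 490.6/40.75 = 12.0393 min; τ₂ = 1148/40.75 = 28.1718 min.
Solving the cascade with C₁(0)=C₂(0)=0 gives C₂(t) = C_in[1 − (τ₁ e^(−t/τ₁) − τ₂ e^(−t/τ₂))/(τ₁ − τ₂)].
At t = 74.35: e^(−t/τ₁) = 0.00207950, e^(−t/τ₂) = 0.0714208.
C₂ = 3.352·[1 − (12.0393·0.00207950 − 28.1718·0.0714208)/(-16.1325)] = 3.352·0.876832 = 2.93914 g/L.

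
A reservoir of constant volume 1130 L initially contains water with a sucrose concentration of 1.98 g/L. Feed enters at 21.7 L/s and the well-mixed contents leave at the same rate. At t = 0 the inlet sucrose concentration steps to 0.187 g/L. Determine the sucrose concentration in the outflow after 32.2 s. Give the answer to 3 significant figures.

1.15 g/L

Unsteady species balance (constant V, well mixed): V dC/dt = Q(C_in − C).
Rewrite as dC/dt + C/τ = C_in/τ, τ = V/Q = 52.074 s.
This is linear first-order; C(t) = C_in + (C₀ − C_in) e^(−t/τ).
C(32.2) = 0.187 + (1.98 − 0.187)·e^(−32.2/52.074) = 0.187 + (1.7930)·0.53883 = 1.1531 g/L.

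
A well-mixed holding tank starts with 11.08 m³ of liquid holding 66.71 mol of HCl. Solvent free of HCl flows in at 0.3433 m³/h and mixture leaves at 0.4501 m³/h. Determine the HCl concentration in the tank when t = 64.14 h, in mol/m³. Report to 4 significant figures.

Let m(t) be the amount of HCl. Volume: V(t) = V₀ + (Q_in − Q_out) t = 11.08 − 0.106800 t; V(64.14) = 4.22985 m³.
Solute balance: dm/dt = 0 − Q_out C = −Q_out m/V(t).
Separate: dm/m = −Q_out dt/V(t) ⇒ ln(m/m₀) = −(Q_out/(Q_in−Q_out)) ln(V/V₀).
m = m₀ (V₀/V)^(Q_out/(Q_in−Q_out)) = 66.71 × (11.08/4.22985)^(-4.21442) = 1.15254 mol.
C = m/V = 1.15254/4.22985 = 0.272479 mol/m³.

0.2725 mol/m³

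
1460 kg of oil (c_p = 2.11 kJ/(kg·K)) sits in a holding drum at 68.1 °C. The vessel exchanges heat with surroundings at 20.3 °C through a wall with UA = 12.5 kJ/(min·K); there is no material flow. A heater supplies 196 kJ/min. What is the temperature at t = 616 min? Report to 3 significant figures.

Lumped-capacitance energy balance: M c_p dT/dt = UA(T_amb − T) + Q̇.
dT/dt = (T_ss − T)/τ with T_ss = T_amb + Q̇/UA = 20.3 + 196/12.5 = 35.980 °C, τ = M c_p/UA = 1460·2.11/12.5 = 246.45 min.
This is linear first-order; T(t) = T_ss + (T₀ − T_ss) e^(−t/τ).
T(616) = 35.980 + (32.120)·0.082125 = 38.618 °C.

38.6 °C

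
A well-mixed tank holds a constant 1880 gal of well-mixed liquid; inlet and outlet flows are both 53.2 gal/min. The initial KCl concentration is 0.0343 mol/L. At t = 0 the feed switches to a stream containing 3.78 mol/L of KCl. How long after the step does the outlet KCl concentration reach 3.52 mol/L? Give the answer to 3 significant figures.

Species balance: V dC/dt = Q(C_in − C) ⇒ τ = V/Q = 35.338 min.
C(t) = C_in + (C₀ − C_in) e^(−t/τ). Set C = 3.52 and solve for t:
e^(−t/τ) = (C − C_in)/(C₀ − C_in) = (3.52 − 3.78)/(0.0343 − 3.78) = 0.069413
t = −τ ln(…) = 35.338 × 2.6677 = 94.271 min.

94.3 min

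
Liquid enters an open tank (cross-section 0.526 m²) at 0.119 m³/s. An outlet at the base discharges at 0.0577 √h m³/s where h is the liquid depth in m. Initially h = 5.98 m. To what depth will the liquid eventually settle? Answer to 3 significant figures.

4.25 m

Level balance: A dh/dt = 0.119 − 0.0577 √h. Setting dh/dt = 0:
Q_in = 0.0577 √h_ss ⇒ √h_ss = 0.119/0.0577 = 2.0624.
h_ss = 2.0624² = 4.2535 m. (Since h₀ = 5.98 m > h_ss, the level will fall toward this value.)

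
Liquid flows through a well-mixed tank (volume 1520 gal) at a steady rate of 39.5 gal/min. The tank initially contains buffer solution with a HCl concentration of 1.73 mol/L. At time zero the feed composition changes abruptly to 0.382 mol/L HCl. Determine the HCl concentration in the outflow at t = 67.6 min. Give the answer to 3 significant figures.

Species balance on the tank: V dC/dt = Q(C_in − C).
Time constant τ = V/Q = 1520/39.5 = 38.481 min.
C approaches C_in exponentially: C(t) = C_in + (C₀ − C_in) e^(−t/τ).
C(67.6) = 0.382 + (1.73 − 0.382)·e^(−67.6/38.481) = 0.382 + (1.3480)·0.17261 = 0.61468 mol/L.

0.615 mol/L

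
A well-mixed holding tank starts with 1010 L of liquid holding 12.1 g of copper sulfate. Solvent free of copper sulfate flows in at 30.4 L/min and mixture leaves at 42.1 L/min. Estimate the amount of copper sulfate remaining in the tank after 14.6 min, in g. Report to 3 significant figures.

6.21 g

Let m(t) be the amount of copper sulfate. Volume: V(t) = V₀ + (Q_in − Q_out) t = 1010 − 11.700 t; V(14.6) = 839.18 L.
Species balance (pure solvent in): dm/dt = −Q_out · m/V(t).
Separate: dm/m = −Q_out dt/V(t) ⇒ ln(m/m₀) = −(Q_out/(Q_in−Q_out)) ln(V/V₀).
m = m₀ (V₀/V)^(Q_out/(Q_in−Q_out)) = 12.1 × (1010/839.18)^(-3.5983) = 6.2122 g.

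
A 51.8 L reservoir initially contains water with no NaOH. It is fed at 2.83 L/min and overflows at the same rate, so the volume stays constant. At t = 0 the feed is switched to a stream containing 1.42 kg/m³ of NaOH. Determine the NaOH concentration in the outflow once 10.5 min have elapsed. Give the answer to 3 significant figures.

Mass balance on the solute (V constant): V dC/dt = Q(C_in − C).
Rewrite as dC/dt + C/τ = C_in/τ, τ = V/Q = 18.304 min.
Integrating: C(t) = C_in + (C₀ − C_in) e^(−t/τ).
C(10.5) = 1.42 + (0 − 1.42)·e^(−10.5/18.304) = 1.42 + (-1.4200)·0.56347 = 0.61988 kg/m³.

0.620 kg/m³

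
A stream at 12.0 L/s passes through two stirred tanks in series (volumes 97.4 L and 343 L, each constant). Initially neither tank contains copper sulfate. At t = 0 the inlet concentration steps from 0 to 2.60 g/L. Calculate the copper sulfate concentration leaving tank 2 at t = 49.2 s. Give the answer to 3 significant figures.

1.95 g/L

Species balance on tank i: dCᵢ/dt = (Cᵢ₋₁ − Cᵢ)/τᵢ with τᵢ = Vᵢ/Q.
τ₁ = 97.4/12.0 = 8.1167 s; τ₂ = 343/12.0 = 28.583 s.
Tank 1: C₁ = C_in(1 − e^(−t/τ₁)). Tank 2 (τ₁ ≠ τ₂): C₂ = C_in[1 − (τ₁ e^(−t/τ₁) − τ₂ e^(−t/τ₂))/(τ₁ − τ₂)].
At t = 49.2: e^(−t/τ₁) = 0.0023307, e^(−t/τ₂) = 0.17884.
C₂ = 2.60·[1 − (8.1167·0.0023307 − 28.583·0.17884)/(-20.467)] = 2.60·0.75116 = 1.9530 g/L.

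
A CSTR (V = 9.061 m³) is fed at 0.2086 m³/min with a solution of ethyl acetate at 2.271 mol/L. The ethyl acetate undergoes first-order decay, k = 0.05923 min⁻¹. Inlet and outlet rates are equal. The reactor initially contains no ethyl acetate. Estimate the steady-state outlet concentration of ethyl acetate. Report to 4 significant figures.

0.6356 mol/L

Species balance: V dC/dt = Q C_in − Q C − k V C.
At steady state: 0 = Q C_in − (Q + kV) C_ss, so C_ss = Q C_in/(Q + kV).
C_ss = 0.2086·2.271/(0.2086 + 0.05923·9.061) = 0.473731/0.745283 = 0.635639 mol/L.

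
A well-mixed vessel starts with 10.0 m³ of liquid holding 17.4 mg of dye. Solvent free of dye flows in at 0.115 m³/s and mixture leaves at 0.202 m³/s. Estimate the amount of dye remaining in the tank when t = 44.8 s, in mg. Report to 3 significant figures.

5.53 mg

Total volume: dV/dt = Q_in − Q_out = -0.087000 m³/s, so V(t) = 10.0 − 0.087000 t and V(44.8) = 6.1024 m³.
Species balance (pure solvent in): dm/dt = −Q_out · m/V(t).
dm/m = −Q_out dt/(V₀ − 0.087000 t); integrating gives ln(m/m₀) = −(Q_out/(Q_in−Q_out)) ln(V/V₀).
m = m₀ (V₀/V)^(Q_out/(Q_in−Q_out)) = 17.4 × (10.0/6.1024)^(-2.3218) = 5.5273 mg.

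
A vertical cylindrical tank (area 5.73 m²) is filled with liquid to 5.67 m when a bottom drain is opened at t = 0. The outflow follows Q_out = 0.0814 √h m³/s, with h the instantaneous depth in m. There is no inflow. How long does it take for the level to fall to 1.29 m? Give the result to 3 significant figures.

Accumulation of liquid (constant cross-section A): A dh/dt = −0.0814 √h.
Separate and integrate: 2(√h − √h₀) = −(0.0814/A) t.
t = 2A(√h₀ − √h)/0.0814 = 2·5.73·(√5.67 − √1.29)/0.0814
  = 11.460 × (2.3812 − 1.1358) / 0.0814 = 175.33 s.

175 s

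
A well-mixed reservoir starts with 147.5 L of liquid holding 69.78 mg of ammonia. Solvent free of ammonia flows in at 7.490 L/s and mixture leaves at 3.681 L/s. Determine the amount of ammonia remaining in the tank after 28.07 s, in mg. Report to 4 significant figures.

Let m(t) be the amount of ammonia. Volume: V(t) = V₀ + (Q_in − Q_out) t = 147.5 + 3.80900 t; V(28.07) = 254.419 L.
Solute balance: dm/dt = 0 − Q_out C = −Q_out m/V(t).
dm/m = −Q_out dt/(V₀ + 3.80900 t); integrating gives ln(m/m₀) = −(Q_out/(Q_in−Q_out)) ln(V/V₀).
m = m₀ (V₀/V)^(Q_out/(Q_in−Q_out)) = 69.78 × (147.5/254.419)^(0.966395) = 41.2031 mg.

41.20 mg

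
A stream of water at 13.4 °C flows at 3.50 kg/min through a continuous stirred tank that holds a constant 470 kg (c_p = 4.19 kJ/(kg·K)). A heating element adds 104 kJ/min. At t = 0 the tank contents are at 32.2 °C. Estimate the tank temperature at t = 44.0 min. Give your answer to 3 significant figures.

28.9 °C

Energy balance: M c_p dT/dt = ṁ c_p (T_in − T) + 104.
Rearrange: dT/dt = (T_ss − T)/τ with τ = M/ṁ = 134.29 min and T_ss = T_in + Q̇/(ṁ c_p) = 20.492 °C.
This is linear first-order; T(t) = T_ss + (T₀ − T_ss) e^(−t/τ).
T(44.0) = 20.492 + (11.708)·e^(−44.0/134.29) = 20.492 + (11.708)·0.72061 = 28.929 °C.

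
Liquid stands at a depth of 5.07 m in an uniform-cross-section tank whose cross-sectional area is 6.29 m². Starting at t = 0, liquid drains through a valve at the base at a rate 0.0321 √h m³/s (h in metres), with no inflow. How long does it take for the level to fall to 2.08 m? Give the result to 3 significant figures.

Accumulation of liquid (constant cross-section A): A dh/dt = −0.0321 √h.
Separate and integrate: 2(√h − √h₀) = −(0.0321/A) t.
t = 2A(√h₀ − √h)/0.0321 = 2·6.29·(√5.07 − √2.08)/0.0321
  = 12.580 × (2.2517 − 1.4422) / 0.0321 = 317.22 s.

317 s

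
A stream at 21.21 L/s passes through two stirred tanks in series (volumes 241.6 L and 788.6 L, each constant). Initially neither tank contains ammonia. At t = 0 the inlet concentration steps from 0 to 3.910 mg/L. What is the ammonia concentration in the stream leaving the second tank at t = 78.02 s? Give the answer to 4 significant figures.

3.220 mg/L

Species balance on tank i: dCᵢ/dt = (Cᵢ₋₁ − Cᵢ)/τᵢ with τᵢ = Vᵢ/Q.
τ₁ = 241.6/21.21 = 11.3909 s; τ₂ = 788.6/21.21 = 37.1806 s.
Solving the cascade with C₁(0)=C₂(0)=0 gives C₂(t) = C_in[1 − (τ₁ e^(−t/τ₁) − τ₂ e^(−t/τ₂))/(τ₁ − τ₂)].
At t = 78.02: e^(−t/τ₁) = 0.00106014, e^(−t/τ₂) = 0.122652.
C₂ = 3.910·[1 − (11.3909·0.00106014 − 37.1806·0.122652)/(-25.7897)] = 3.910·0.823644 = 3.22045 mg/L.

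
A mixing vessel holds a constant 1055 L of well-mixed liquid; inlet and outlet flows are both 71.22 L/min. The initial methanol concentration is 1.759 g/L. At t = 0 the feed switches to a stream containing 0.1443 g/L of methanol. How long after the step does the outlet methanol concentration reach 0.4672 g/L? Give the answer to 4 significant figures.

23.84 min

Transient balance on the dissolved component: V dC/dt = Q(C_in − C), so τ = V/Q = 14.8133 min.
C(t) = C_in + (C₀ − C_in) e^(−t/τ). Set C = 0.4672 and solve for t:
e^(−t/τ) = (C − C_in)/(C₀ − C_in) = (0.4672 − 0.1443)/(1.759 − 0.1443) = 0.199975
t = −τ ln(…) = 14.8133 × 1.60956 = 23.8428 min.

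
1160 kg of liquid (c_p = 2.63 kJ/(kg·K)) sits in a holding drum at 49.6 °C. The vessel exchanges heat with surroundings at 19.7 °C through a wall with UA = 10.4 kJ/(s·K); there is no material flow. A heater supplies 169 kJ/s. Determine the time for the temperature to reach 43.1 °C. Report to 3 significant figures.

M c_p dT/dt = −UA(T − T_amb) + Q̇.
τ = M c_p/UA = 293.35 s; T_ss = T_amb + Q̇/UA = 19.7 + 169/10.4 = 35.950 °C.
T(t) = T_ss + (T₀ − T_ss)e^(−t/τ); set T = 43.1:
t = −τ ln[(T − T_ss)/(T₀ − T_ss)] = −293.35 · ln(0.52381) = 189.69 s.

190 s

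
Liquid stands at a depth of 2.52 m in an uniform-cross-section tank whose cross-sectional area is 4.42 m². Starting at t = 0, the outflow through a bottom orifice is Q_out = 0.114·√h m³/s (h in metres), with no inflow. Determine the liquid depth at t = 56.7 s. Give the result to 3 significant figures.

0.733 m

A dh/dt = −Q_out = −0.114 √h.
Separate and integrate: 2(√h − √h₀) = −(0.114/A) t.
√h = √2.52 − 0.114·56.7/(2·4.42) = 1.5875 − 0.73120 = 0.85625.
h = 0.85625² = 0.73317 m.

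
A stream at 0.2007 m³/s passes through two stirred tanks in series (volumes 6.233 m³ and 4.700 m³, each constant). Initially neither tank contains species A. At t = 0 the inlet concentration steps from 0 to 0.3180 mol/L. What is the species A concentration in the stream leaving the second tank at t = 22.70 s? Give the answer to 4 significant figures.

Species balance on tank i: dCᵢ/dt = (Cᵢ₋₁ − Cᵢ)/τᵢ with τᵢ = Vᵢ/Q.
τ₁ = 6.233/0.2007 = 31.0563 s; τ₂ = 4.700/0.2007 = 23.4180 s.
Solving the cascade with C₁(0)=C₂(0)=0 gives C₂(t) = C_in[1 − (τ₁ e^(−t/τ₁) − τ₂ e^(−t/τ₂))/(τ₁ − τ₂)].
At t = 22.70: e^(−t/τ₁) = 0.481461, e^(−t/τ₂) = 0.379334.
C₂ = 0.3180·[1 − (31.0563·0.481461 − 23.4180·0.379334)/(7.63827)] = 0.3180·0.205430 = 0.0653268 mol/L.

0.06533 mol/L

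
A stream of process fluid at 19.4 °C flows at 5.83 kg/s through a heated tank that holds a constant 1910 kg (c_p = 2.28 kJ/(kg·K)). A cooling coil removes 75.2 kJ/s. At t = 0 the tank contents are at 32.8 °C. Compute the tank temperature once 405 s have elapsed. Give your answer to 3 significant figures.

19.3 °C

Energy balance: M c_p dT/dt = ṁ c_p (T_in − T) − 75.2.
τ = M/ṁ = 327.62 s; T_ss = T_in − Q̇/(ṁ c_p) = 19.4 − 75.2/(5.83·2.28) = 13.743 °C.
T approaches T_ss exponentially: T(t) = T_ss + (T₀ − T_ss) e^(−t/τ).
T(405) = 13.743 + (19.057)·e^(−405/327.62) = 13.743 + (19.057)·0.29048 = 19.279 °C.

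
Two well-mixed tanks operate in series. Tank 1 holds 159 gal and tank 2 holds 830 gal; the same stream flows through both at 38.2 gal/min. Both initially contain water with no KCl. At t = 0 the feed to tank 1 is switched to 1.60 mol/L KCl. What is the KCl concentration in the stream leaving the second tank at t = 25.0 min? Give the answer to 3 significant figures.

Each tank obeys Vᵢ dCᵢ/dt = Q(Cᵢ₋₁ − Cᵢ), so τᵢ = Vᵢ/Q.
τ₁ = 159/38.2 = 4.1623 min; τ₂ = 830/38.2 = 21.728 min.
Solving the cascade with C₁(0)=C₂(0)=0 gives C₂(t) = C_in[1 − (τ₁ e^(−t/τ₁) − τ₂ e^(−t/τ₂))/(τ₁ − τ₂)].
At t = 25.0: e^(−t/τ₁) = 0.0024632, e^(−t/τ₂) = 0.31645.
C₂ = 1.60·[1 − (4.1623·0.0024632 − 21.728·0.31645)/(-17.565)] = 1.60·0.60915 = 0.97464 mol/L.

0.975 mol/L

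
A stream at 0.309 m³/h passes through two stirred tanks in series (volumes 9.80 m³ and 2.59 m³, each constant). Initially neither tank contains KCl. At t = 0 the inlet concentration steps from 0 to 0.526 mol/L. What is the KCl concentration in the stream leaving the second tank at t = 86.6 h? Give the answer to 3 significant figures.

0.479 mol/L

Time constants: τᵢ = Vᵢ/Q for each well-mixed tank.
τ₁ = 9.80/0.309 = 31.715 h; τ₂ = 2.59/0.309 = 8.3819 h.
Solving the cascade with C₁(0)=C₂(0)=0 gives C₂(t) = C_in[1 − (τ₁ e^(−t/τ₁) − τ₂ e^(−t/τ₂))/(τ₁ − τ₂)].
At t = 86.6: e^(−t/τ₁) = 0.065183, e^(−t/τ₂) = 3.2580e-05.
C₂ = 0.526·[1 − (31.715·0.065183 − 8.3819·3.2580e-05)/(23.333)] = 0.526·0.91141 = 0.47940 mol/L.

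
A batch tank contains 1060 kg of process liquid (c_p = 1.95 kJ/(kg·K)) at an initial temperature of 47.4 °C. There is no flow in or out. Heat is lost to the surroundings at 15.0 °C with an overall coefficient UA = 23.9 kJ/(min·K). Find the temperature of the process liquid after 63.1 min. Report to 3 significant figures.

Lumped-capacitance energy balance: M c_p dT/dt = UA(T_amb − T).
dT/dt = (T_ss − T)/τ with T_ss = T_amb = 15.000 °C, τ = M c_p/UA = 1060·1.95/23.9 = 86.485 min.
This is linear first-order; T(t) = T_ss + (T₀ − T_ss) e^(−t/τ).
T(63.1) = 15.000 + (32.400)·0.48210 = 30.620 °C.

30.6 °C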